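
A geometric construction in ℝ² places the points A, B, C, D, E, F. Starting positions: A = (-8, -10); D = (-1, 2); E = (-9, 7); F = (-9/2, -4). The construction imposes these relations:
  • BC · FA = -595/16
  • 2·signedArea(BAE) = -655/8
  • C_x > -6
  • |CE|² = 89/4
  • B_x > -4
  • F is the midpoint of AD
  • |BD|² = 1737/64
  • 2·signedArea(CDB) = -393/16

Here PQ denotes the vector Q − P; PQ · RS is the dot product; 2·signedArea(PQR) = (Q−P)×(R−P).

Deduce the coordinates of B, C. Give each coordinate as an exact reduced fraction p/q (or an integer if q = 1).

1. B_x = -29/8  [line -17·x + -1·y + -513/8 = 0 ∩ |BD|² = 1737/64]
2. B_y = -5/2  [line -17·x + -1·y + -513/8 = 0 ∩ |BD|² = 1737/64]
   → B = (-29/8, -5/2)
3. C_x = -5  [BC · FA = -595/16 ∩ 2·signedArea(CDB) = -393/16]
4. C_y = 9/2  [BC · FA = -595/16 ∩ 2·signedArea(CDB) = -393/16]
   → C = (-5, 9/2)

B = (-29/8, -5/2)
C = (-5, 9/2)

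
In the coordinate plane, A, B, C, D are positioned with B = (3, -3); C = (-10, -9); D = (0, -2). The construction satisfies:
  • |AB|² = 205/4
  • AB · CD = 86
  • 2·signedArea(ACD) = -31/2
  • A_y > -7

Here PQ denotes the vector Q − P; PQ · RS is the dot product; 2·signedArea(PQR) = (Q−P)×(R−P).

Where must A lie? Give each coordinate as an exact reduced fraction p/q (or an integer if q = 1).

A = (-7/2, -6)

1. A_x = -7/2  [AB · CD = 86 ∩ 2·signedArea(ACD) = -31/2]
2. A_y = -6  [AB · CD = 86 ∩ 2·signedArea(ACD) = -31/2]
   → A = (-7/2, -6)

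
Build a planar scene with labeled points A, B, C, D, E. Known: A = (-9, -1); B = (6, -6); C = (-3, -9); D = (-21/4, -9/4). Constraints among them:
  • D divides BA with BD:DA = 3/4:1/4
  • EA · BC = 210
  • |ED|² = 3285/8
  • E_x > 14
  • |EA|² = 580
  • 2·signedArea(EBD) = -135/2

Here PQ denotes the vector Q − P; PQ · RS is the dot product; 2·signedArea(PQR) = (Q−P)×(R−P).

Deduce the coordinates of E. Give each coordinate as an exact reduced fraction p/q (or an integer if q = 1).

E = (15, -3)

1. E_x = 15  [EA · BC = 210 ∩ 2·signedArea(EBD) = -135/2]
2. E_y = -3  [EA · BC = 210 ∩ 2·signedArea(EBD) = -135/2]
   → E = (15, -3)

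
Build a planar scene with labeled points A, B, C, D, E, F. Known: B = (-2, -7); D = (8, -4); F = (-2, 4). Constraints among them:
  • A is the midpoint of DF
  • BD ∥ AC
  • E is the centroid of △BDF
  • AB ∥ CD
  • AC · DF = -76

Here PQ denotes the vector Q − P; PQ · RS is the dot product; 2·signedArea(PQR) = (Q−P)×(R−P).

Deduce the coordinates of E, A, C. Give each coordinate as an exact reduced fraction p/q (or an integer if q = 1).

A = (3, 0)
C = (13, 3)
E = (4/3, -7/3)

1. E_x = 4/3  [E is the centroid of △BDF]
2. E_y = -7/3  [E is the centroid of △BDF]
   → E = (4/3, -7/3)
3. A_x = 3  [A is the midpoint of DF]
4. A_y = 0  [A is the midpoint of DF]
   → A = (3, 0)
5. C_x = 13  [AB ∥ CD ∩ BD ∥ AC]
6. C_y = 3  [AB ∥ CD ∩ BD ∥ AC]
   → C = (13, 3)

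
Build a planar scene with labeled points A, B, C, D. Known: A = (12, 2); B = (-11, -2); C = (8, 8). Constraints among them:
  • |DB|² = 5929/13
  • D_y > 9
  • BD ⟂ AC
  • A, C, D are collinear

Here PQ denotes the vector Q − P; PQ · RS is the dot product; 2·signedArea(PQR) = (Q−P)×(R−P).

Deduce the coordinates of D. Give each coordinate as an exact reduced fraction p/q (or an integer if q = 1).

D = (88/13, 128/13)

1. D_x = 88/13  [A, C, D are collinear ∩ BD ⟂ AC]
2. D_y = 128/13  [A, C, D are collinear ∩ BD ⟂ AC]
   → D = (88/13, 128/13)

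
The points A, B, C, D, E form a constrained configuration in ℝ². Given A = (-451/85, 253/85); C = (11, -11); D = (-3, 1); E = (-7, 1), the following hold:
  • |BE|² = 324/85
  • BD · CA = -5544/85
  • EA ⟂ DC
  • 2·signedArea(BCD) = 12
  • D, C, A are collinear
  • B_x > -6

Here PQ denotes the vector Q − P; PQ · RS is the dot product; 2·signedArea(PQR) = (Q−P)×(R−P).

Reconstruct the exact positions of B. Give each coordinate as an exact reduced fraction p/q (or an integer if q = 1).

1. B_x = -487/85  [BD · CA = -5544/85 ∩ 2·signedArea(BCD) = 12]
2. B_y = 211/85  [BD · CA = -5544/85 ∩ 2·signedArea(BCD) = 12]
   → B = (-487/85, 211/85)

B = (-487/85, 211/85)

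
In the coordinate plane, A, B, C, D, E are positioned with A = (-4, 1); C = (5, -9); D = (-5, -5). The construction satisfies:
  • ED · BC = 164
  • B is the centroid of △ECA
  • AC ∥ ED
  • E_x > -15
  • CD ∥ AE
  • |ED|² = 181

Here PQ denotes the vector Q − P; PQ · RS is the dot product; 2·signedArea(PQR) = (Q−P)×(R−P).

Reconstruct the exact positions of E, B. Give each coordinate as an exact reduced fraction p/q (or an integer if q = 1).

B = (-13/3, -1)
E = (-14, 5)

1. E_x = -14  [AC ∥ ED ∩ CD ∥ AE]
2. E_y = 5  [AC ∥ ED ∩ CD ∥ AE]
   → E = (-14, 5)
3. B_x = -13/3  [B is the centroid of △ECA]
4. B_y = -1  [B is the centroid of △ECA]
   → B = (-13/3, -1)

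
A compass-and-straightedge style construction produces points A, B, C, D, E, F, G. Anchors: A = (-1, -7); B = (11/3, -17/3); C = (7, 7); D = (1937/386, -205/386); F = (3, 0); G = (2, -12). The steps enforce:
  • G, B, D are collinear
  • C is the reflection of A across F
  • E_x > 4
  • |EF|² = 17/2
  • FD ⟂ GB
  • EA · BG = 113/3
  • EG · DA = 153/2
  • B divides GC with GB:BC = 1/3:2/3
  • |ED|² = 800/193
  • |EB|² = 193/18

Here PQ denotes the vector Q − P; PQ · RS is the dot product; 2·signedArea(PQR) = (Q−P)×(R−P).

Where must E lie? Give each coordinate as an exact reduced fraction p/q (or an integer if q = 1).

1. E_x = 9/2  [EA · BG = 113/3 ∩ EG · DA = 153/2]
2. E_y = -5/2  [EA · BG = 113/3 ∩ EG · DA = 153/2]
   → E = (9/2, -5/2)

E = (9/2, -5/2)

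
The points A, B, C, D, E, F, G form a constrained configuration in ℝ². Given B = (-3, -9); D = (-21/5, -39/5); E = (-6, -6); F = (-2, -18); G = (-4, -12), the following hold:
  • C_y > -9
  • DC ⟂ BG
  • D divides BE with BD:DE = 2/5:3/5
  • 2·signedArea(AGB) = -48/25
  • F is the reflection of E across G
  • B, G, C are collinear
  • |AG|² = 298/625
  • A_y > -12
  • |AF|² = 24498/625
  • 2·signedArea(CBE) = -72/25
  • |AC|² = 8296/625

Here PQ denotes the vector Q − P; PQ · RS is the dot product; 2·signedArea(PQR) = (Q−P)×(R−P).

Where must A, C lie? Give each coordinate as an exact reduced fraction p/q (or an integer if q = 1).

1. A_x = -83/25  [line -3·x + 1·y + 48/25 = 0 ∩ |AF|² = 24498/625]
2. A_y = -297/25  [line -3·x + 1·y + 48/25 = 0 ∩ |AF|² = 24498/625]
   → A = (-83/25, -297/25)
3. C_x = -69/25  [B, G, C are collinear ∩ DC ⟂ BG]
4. C_y = -207/25  [B, G, C are collinear ∩ DC ⟂ BG]
   → C = (-69/25, -207/25)

A = (-83/25, -297/25)
C = (-69/25, -207/25)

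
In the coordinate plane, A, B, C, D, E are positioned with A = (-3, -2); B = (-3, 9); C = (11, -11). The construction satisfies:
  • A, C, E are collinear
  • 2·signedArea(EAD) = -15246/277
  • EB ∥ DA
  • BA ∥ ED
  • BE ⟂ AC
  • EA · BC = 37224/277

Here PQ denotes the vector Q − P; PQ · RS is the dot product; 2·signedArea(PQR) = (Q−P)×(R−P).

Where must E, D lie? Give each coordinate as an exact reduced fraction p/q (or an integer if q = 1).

D = (-2217/277, -2710/277)
E = (-2217/277, 337/277)

1. E_x = -2217/277  [A, C, E are collinear ∩ BE ⟂ AC]
2. E_y = 337/277  [A, C, E are collinear ∩ BE ⟂ AC]
   → E = (-2217/277, 337/277)
3. D_x = -2217/277  [EB ∥ DA ∩ BA ∥ ED]
4. D_y = -2710/277  [EB ∥ DA ∩ BA ∥ ED]
   → D = (-2217/277, -2710/277)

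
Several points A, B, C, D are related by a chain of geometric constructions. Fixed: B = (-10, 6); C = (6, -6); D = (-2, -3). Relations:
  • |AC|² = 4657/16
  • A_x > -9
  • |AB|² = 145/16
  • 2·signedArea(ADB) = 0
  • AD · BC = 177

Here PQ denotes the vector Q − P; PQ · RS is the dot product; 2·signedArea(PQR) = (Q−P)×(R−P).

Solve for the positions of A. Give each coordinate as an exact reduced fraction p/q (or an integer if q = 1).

A = (-8, 15/4)

1. A_x = -8  [2·signedArea(ADB) = 0 ∩ AD · BC = 177]
2. A_y = 15/4  [2·signedArea(ADB) = 0 ∩ AD · BC = 177]
   → A = (-8, 15/4)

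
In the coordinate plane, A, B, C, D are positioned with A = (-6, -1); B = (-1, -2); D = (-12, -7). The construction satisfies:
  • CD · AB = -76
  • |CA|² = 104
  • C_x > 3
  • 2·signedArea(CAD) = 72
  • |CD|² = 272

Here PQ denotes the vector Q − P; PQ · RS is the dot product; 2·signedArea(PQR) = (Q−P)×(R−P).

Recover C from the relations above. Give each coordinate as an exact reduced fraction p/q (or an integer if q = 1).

C = (4, -3)

1. C_x = 4  [2·signedArea(CAD) = 72 ∩ CD · AB = -76]
2. C_y = -3  [2·signedArea(CAD) = 72 ∩ CD · AB = -76]
   → C = (4, -3)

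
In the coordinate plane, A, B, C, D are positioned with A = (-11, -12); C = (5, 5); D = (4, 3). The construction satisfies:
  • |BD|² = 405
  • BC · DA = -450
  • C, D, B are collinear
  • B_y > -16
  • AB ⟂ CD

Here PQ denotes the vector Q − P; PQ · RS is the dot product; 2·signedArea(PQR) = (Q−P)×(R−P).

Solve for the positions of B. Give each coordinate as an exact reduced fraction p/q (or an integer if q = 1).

1. B_x = -5  [C, D, B are collinear ∩ AB ⟂ CD]
2. B_y = -15  [C, D, B are collinear ∩ AB ⟂ CD]
   → B = (-5, -15)

B = (-5, -15)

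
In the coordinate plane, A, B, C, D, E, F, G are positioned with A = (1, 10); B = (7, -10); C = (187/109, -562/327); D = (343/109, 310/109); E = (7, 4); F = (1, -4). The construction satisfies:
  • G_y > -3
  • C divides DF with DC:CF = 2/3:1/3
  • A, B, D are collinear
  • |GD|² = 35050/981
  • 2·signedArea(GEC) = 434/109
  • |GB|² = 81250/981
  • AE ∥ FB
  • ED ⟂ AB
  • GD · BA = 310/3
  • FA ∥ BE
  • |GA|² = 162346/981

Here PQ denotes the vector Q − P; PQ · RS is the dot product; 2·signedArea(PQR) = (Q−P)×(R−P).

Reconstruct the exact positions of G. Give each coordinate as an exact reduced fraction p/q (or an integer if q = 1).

1. G_x = 148/109  [2·signedArea(GEC) = 434/109 ∩ GD · BA = 310/3]
2. G_y = -935/327  [2·signedArea(GEC) = 434/109 ∩ GD · BA = 310/3]
   → G = (148/109, -935/327)

G = (148/109, -935/327)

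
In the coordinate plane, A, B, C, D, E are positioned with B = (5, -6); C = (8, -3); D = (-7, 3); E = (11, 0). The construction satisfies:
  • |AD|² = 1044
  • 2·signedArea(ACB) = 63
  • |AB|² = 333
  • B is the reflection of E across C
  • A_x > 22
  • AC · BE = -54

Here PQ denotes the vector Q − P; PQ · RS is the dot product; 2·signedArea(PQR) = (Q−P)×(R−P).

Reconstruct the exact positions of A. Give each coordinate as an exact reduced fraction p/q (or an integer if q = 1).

1. A_x = 23  [2·signedArea(ACB) = 63 ∩ AC · BE = -54]
2. A_y = -9  [2·signedArea(ACB) = 63 ∩ AC · BE = -54]
   → A = (23, -9)

A = (23, -9)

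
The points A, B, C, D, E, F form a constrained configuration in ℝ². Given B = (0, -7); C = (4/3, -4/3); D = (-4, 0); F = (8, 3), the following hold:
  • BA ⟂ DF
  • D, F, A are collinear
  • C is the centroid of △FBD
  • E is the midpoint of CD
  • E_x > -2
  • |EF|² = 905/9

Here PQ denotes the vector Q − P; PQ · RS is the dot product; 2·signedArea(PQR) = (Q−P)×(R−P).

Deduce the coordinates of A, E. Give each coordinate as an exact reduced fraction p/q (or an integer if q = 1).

1. A_x = -32/17  [D, F, A are collinear ∩ BA ⟂ DF]
2. A_y = 9/17  [D, F, A are collinear ∩ BA ⟂ DF]
   → A = (-32/17, 9/17)
3. E_x = -4/3  [E is the midpoint of CD]
4. E_y = -2/3  [E is the midpoint of CD]
   → E = (-4/3, -2/3)

A = (-32/17, 9/17)
E = (-4/3, -2/3)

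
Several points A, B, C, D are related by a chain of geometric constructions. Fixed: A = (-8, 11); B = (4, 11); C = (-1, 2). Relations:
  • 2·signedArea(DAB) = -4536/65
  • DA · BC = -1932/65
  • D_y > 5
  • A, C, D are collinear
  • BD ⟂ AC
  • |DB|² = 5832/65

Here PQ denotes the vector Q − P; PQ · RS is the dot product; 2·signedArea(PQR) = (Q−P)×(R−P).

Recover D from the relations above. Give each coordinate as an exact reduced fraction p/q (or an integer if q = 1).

D = (-226/65, 337/65)

1. D_x = -226/65  [A, C, D are collinear ∩ BD ⟂ AC]
2. D_y = 337/65  [A, C, D are collinear ∩ BD ⟂ AC]
   → D = (-226/65, 337/65)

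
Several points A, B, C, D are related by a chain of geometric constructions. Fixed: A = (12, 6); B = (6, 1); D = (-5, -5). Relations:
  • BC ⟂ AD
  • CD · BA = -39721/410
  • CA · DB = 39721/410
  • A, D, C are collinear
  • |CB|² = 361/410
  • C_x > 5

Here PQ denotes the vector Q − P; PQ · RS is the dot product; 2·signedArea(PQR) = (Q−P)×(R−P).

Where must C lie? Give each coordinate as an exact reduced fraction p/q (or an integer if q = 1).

C = (2251/410, 733/410)

1. C_x = 2251/410  [A, D, C are collinear ∩ BC ⟂ AD]
2. C_y = 733/410  [A, D, C are collinear ∩ BC ⟂ AD]
   → C = (2251/410, 733/410)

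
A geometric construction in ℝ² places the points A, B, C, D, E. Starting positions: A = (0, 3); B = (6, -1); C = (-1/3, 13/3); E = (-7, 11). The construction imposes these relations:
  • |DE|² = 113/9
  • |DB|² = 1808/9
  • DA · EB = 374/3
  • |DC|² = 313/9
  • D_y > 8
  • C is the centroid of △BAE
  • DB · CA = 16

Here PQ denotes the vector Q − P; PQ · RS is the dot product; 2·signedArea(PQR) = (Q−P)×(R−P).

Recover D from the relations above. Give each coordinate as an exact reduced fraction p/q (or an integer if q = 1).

1. D_x = -14/3  [DB · CA = 16 ∩ DA · EB = 374/3]
2. D_y = 25/3  [DB · CA = 16 ∩ DA · EB = 374/3]
   → D = (-14/3, 25/3)

D = (-14/3, 25/3)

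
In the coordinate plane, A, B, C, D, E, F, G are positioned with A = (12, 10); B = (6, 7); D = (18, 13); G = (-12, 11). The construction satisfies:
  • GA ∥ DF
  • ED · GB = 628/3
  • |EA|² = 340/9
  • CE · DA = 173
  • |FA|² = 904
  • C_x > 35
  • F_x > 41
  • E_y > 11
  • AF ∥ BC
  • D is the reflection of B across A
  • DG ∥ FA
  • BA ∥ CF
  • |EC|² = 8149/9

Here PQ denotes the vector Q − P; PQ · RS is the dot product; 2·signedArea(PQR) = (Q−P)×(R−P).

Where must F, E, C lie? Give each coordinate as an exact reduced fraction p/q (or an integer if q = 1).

C = (36, 9)
E = (6, 34/3)
F = (42, 12)

1. F_x = 42  [DG ∥ FA ∩ GA ∥ DF]
2. F_y = 12  [DG ∥ FA ∩ GA ∥ DF]
   → F = (42, 12)
3. E_x = 6  [line -18·x + 4·y + 188/3 = 0 ∩ |EA|² = 340/9]
4. E_y = 34/3  [line -18·x + 4·y + 188/3 = 0 ∩ |EA|² = 340/9]
   → E = (6, 34/3)
5. C_x = 36  [BA ∥ CF ∩ AF ∥ BC]
6. C_y = 9  [BA ∥ CF ∩ AF ∥ BC]
   → C = (36, 9)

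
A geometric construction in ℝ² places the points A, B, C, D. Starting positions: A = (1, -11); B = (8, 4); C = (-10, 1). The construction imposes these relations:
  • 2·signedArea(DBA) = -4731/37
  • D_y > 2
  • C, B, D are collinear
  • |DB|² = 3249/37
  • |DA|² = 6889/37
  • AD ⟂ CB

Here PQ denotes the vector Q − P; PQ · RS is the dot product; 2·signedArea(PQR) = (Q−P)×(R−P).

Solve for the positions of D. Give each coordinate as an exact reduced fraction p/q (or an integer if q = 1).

D = (-46/37, 91/37)

1. D_x = -46/37  [C, B, D are collinear ∩ AD ⟂ CB]
2. D_y = 91/37  [C, B, D are collinear ∩ AD ⟂ CB]
   → D = (-46/37, 91/37)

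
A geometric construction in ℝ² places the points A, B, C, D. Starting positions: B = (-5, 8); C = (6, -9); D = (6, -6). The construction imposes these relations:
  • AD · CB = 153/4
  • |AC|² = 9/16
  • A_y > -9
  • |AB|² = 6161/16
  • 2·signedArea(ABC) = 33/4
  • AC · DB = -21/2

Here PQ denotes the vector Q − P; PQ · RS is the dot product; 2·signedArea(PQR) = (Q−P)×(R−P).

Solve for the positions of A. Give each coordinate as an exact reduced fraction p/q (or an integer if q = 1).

A = (6, -33/4)

1. A_x = 6  [AC · DB = -21/2 ∩ AD · CB = 153/4]
2. A_y = -33/4  [AC · DB = -21/2 ∩ AD · CB = 153/4]
   → A = (6, -33/4)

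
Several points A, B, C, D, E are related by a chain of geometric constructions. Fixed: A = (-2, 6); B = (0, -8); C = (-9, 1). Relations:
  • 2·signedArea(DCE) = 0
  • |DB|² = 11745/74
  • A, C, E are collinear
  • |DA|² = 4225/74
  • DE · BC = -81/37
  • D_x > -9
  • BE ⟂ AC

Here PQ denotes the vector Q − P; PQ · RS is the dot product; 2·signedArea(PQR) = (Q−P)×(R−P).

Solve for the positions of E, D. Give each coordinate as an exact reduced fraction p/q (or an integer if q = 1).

1. E_x = -270/37  [A, C, E are collinear ∩ BE ⟂ AC]
2. E_y = 82/37  [A, C, E are collinear ∩ BE ⟂ AC]
   → E = (-270/37, 82/37)
3. D_x = -603/74  [2·signedArea(DCE) = 0 ∩ DE · BC = -81/37]
4. D_y = 119/74  [2·signedArea(DCE) = 0 ∩ DE · BC = -81/37]
   → D = (-603/74, 119/74)

D = (-603/74, 119/74)
E = (-270/37, 82/37)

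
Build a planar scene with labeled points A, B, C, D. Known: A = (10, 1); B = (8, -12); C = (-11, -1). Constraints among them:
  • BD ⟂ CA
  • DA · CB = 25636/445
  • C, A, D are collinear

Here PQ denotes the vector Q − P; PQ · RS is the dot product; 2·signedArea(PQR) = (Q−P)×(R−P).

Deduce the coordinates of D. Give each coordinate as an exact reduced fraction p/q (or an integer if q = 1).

1. D_x = 3022/445  [C, A, D are collinear ∩ BD ⟂ CA]
2. D_y = 309/445  [C, A, D are collinear ∩ BD ⟂ CA]
   → D = (3022/445, 309/445)

D = (3022/445, 309/445)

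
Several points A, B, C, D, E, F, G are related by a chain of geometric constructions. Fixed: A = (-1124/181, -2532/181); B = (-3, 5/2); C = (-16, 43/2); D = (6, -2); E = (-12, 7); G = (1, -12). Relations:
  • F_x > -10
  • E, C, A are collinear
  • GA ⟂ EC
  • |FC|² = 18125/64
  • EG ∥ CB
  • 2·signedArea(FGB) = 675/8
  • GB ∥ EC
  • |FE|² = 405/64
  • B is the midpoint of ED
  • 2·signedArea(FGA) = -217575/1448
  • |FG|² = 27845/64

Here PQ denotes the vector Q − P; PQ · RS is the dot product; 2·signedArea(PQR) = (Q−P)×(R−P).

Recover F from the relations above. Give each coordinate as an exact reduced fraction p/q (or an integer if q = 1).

F = (-39/4, 47/8)

1. F_x = -39/4  [2·signedArea(FGA) = -217575/1448 ∩ 2·signedArea(FGB) = 675/8]
2. F_y = 47/8  [2·signedArea(FGA) = -217575/1448 ∩ 2·signedArea(FGB) = 675/8]
   → F = (-39/4, 47/8)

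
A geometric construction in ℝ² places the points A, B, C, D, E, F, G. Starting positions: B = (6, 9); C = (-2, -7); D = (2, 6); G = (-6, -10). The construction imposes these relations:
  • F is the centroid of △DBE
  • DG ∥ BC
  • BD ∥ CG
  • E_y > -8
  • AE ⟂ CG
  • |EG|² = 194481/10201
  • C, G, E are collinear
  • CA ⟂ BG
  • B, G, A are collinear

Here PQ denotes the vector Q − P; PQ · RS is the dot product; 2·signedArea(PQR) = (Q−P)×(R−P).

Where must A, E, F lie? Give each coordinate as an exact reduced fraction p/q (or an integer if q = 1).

A = (-354/101, -611/101)
E = (-1266/505, -3727/505)
F = (2774/1515, 3848/1515)

1. A_x = -354/101  [B, G, A are collinear ∩ CA ⟂ BG]
2. A_y = -611/101  [B, G, A are collinear ∩ CA ⟂ BG]
   → A = (-354/101, -611/101)
3. E_x = -1266/505  [C, G, E are collinear ∩ AE ⟂ CG]
4. E_y = -3727/505  [C, G, E are collinear ∩ AE ⟂ CG]
   → E = (-1266/505, -3727/505)
5. F_x = 2774/1515  [F is the centroid of △DBE]
6. F_y = 3848/1515  [F is the centroid of △DBE]
   → F = (2774/1515, 3848/1515)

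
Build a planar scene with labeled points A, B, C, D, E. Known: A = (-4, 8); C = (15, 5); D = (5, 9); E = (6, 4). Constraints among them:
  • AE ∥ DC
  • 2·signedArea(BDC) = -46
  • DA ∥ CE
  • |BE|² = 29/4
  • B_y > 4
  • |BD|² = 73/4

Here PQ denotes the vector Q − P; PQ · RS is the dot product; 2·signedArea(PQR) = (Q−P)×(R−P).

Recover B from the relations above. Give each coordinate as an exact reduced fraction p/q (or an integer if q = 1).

B = (7/2, 5)

1. B_x = 7/2  [line 4·x + 10·y + -64 = 0 ∩ |BE|² = 29/4]
2. B_y = 5  [line 4·x + 10·y + -64 = 0 ∩ |BE|² = 29/4]
   → B = (7/2, 5)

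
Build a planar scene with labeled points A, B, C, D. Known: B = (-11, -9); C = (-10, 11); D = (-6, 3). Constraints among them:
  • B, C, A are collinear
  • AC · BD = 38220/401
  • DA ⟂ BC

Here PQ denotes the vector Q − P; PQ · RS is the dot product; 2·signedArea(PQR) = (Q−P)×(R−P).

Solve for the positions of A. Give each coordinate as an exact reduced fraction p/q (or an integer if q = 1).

A = (-4166/401, 1291/401)

1. A_x = -4166/401  [B, C, A are collinear ∩ DA ⟂ BC]
2. A_y = 1291/401  [B, C, A are collinear ∩ DA ⟂ BC]
   → A = (-4166/401, 1291/401)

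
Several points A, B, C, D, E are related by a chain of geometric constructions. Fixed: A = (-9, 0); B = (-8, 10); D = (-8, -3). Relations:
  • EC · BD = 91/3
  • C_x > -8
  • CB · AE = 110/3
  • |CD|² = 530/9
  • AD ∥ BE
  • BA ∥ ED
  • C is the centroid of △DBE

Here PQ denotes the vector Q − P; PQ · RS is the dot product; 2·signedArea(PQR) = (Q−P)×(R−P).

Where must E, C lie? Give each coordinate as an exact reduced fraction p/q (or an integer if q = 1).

1. E_x = -7  [BA ∥ ED ∩ AD ∥ BE]
2. E_y = 7  [BA ∥ ED ∩ AD ∥ BE]
   → E = (-7, 7)
3. C_x = -23/3  [C is the centroid of △DBE]
4. C_y = 14/3  [C is the centroid of △DBE]
   → C = (-23/3, 14/3)

C = (-23/3, 14/3)
E = (-7, 7)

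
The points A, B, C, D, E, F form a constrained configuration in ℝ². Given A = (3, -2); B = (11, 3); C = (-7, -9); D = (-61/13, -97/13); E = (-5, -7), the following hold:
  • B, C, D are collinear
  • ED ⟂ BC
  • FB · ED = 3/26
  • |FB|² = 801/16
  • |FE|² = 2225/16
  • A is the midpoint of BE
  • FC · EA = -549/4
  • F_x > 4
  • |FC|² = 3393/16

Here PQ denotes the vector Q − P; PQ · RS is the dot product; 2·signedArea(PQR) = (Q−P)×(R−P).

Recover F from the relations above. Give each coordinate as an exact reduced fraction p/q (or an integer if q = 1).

F = (5, -3/4)

1. F_x = 5  [FB · ED = 3/26 ∩ FC · EA = -549/4]
2. F_y = -3/4  [FB · ED = 3/26 ∩ FC · EA = -549/4]
   → F = (5, -3/4)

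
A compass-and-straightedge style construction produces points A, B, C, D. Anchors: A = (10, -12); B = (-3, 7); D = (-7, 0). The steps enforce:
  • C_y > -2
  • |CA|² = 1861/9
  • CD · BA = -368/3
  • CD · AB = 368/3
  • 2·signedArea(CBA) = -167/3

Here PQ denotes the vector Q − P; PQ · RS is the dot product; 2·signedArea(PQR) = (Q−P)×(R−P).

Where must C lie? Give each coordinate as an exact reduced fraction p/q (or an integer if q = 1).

1. C_x = 0  [CD · BA = -368/3 ∩ 2·signedArea(CBA) = -167/3]
2. C_y = -5/3  [CD · BA = -368/3 ∩ 2·signedArea(CBA) = -167/3]
   → C = (0, -5/3)

C = (0, -5/3)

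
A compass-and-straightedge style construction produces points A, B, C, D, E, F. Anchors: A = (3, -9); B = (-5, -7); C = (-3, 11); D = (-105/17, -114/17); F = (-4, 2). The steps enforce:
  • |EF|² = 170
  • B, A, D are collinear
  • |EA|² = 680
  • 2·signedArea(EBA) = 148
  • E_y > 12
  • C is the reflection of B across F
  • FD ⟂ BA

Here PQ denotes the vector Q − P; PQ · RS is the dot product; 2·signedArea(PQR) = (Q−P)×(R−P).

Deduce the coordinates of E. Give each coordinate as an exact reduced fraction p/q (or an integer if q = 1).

E = (-11, 13)

1. E_x = -11  [line 2·x + 8·y + -82 = 0 ∩ |EF|² = 170]
2. E_y = 13  [line 2·x + 8·y + -82 = 0 ∩ |EF|² = 170]
   → E = (-11, 13)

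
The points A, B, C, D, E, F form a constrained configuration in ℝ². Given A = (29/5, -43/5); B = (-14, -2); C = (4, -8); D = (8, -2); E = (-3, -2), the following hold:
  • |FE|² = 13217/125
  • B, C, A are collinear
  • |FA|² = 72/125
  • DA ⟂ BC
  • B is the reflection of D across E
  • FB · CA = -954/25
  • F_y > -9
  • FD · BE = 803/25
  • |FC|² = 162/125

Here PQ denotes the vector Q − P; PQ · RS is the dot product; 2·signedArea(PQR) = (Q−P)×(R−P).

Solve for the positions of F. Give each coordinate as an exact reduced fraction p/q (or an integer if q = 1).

1. F_x = 127/25  [FB · CA = -954/25 ∩ FD · BE = 803/25]
2. F_y = -209/25  [FB · CA = -954/25 ∩ FD · BE = 803/25]
   → F = (127/25, -209/25)

F = (127/25, -209/25)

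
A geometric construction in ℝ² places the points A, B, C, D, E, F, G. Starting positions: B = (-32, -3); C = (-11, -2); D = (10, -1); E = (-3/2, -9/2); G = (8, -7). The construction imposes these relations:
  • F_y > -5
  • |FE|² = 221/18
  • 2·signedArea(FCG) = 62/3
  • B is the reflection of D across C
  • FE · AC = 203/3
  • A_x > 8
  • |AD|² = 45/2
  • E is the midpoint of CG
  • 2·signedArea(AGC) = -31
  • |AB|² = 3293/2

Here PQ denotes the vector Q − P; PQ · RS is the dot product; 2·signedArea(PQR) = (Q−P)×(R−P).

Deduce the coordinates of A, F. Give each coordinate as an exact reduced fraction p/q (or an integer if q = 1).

1. A_x = 17/2  [line -5·x + -19·y + -62 = 0 ∩ |AB|² = 3293/2]
2. A_y = -11/2  [line -5·x + -19·y + -62 = 0 ∩ |AB|² = 3293/2]
   → A = (17/2, -11/2)
3. F_x = 2  [2·signedArea(FCG) = 62/3 ∩ FE · AC = 203/3]
4. F_y = -13/3  [2·signedArea(FCG) = 62/3 ∩ FE · AC = 203/3]
   → F = (2, -13/3)

A = (17/2, -11/2)
F = (2, -13/3)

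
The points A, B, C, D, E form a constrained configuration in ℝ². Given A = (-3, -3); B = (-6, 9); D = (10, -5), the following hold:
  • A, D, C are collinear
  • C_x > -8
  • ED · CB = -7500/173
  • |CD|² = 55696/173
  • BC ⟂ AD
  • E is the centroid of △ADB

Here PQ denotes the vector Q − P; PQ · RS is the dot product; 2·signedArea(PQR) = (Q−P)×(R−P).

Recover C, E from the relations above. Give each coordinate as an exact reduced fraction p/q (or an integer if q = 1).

C = (-1338/173, -393/173)
E = (1/3, 1/3)

1. C_x = -1338/173  [A, D, C are collinear ∩ BC ⟂ AD]
2. C_y = -393/173  [A, D, C are collinear ∩ BC ⟂ AD]
   → C = (-1338/173, -393/173)
3. E_x = 1/3  [E is the centroid of △ADB]
4. E_y = 1/3  [E is the centroid of △ADB]
   → E = (1/3, 1/3)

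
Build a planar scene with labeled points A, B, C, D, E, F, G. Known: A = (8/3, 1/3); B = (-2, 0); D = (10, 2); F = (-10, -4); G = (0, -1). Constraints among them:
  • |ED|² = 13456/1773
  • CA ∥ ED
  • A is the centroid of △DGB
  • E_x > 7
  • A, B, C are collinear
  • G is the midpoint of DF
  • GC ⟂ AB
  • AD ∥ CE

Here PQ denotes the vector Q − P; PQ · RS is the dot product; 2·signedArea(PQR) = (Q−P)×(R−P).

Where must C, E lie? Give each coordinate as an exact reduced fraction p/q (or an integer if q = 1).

1. C_x = -16/197  [A, B, C are collinear ∩ GC ⟂ AB]
2. C_y = 27/197  [A, B, C are collinear ∩ GC ⟂ AB]
   → C = (-16/197, 27/197)
3. E_x = 4286/591  [CA ∥ ED ∩ AD ∥ CE]
4. E_y = 1066/591  [CA ∥ ED ∩ AD ∥ CE]
   → E = (4286/591, 1066/591)

C = (-16/197, 27/197)
E = (4286/591, 1066/591)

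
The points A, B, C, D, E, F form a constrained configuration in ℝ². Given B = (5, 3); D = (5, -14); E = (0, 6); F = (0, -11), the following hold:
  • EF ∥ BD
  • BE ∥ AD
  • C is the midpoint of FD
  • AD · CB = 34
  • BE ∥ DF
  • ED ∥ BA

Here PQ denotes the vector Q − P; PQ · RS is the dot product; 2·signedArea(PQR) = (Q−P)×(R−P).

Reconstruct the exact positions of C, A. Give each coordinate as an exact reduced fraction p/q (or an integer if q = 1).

1. C_x = 5/2  [C is the midpoint of FD]
2. C_y = -25/2  [C is the midpoint of FD]
   → C = (5/2, -25/2)
3. A_x = 10  [BE ∥ AD ∩ ED ∥ BA]
4. A_y = -17  [BE ∥ AD ∩ ED ∥ BA]
   → A = (10, -17)

A = (10, -17)
C = (5/2, -25/2)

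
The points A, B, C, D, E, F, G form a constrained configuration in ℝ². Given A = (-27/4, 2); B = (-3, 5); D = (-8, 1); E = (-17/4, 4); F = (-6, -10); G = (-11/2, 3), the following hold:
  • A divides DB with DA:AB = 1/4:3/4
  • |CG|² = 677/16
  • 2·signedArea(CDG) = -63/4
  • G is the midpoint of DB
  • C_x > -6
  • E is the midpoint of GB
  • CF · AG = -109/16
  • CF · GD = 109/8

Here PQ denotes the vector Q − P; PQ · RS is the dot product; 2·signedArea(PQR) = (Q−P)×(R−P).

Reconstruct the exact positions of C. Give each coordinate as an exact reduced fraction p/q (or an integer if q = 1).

1. C_x = -23/4  [2·signedArea(CDG) = -63/4 ∩ CF · AG = -109/16]
2. C_y = -7/2  [2·signedArea(CDG) = -63/4 ∩ CF · AG = -109/16]
   → C = (-23/4, -7/2)

C = (-23/4, -7/2)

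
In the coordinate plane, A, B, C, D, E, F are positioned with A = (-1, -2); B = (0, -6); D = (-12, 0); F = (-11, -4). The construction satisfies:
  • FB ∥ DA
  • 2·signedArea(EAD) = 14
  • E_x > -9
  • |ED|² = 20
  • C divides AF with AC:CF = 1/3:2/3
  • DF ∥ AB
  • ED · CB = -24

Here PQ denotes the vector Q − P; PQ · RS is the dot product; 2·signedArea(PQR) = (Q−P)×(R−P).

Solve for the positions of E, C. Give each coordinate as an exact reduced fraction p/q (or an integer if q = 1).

C = (-13/3, -8/3)
E = (-8, -2)

1. E_x = -8  [line -2·x + -11·y + -38 = 0 ∩ |ED|² = 20]
2. E_y = -2  [line -2·x + -11·y + -38 = 0 ∩ |ED|² = 20]
   → E = (-8, -2)
3. C_x = -13/3  [C divides AF with AC:CF = 1/3:2/3]
4. C_y = -8/3  [C divides AF with AC:CF = 1/3:2/3]
   → C = (-13/3, -8/3)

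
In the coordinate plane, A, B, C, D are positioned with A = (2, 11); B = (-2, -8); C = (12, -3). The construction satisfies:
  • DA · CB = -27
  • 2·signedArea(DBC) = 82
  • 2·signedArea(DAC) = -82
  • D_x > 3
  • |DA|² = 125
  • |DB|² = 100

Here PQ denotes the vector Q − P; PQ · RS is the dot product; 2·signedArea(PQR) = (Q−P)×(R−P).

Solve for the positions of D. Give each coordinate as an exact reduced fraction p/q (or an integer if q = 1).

D = (4, 0)

1. D_x = 4  [DA · CB = -27 ∩ 2·signedArea(DBC) = 82]
2. D_y = 0  [DA · CB = -27 ∩ 2·signedArea(DBC) = 82]
   → D = (4, 0)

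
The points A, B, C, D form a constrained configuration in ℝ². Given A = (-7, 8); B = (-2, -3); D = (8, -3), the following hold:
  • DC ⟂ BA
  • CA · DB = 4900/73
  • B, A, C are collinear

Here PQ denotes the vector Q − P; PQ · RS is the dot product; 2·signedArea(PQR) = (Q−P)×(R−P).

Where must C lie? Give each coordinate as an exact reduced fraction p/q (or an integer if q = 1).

C = (-21/73, -494/73)

1. C_x = -21/73  [B, A, C are collinear ∩ DC ⟂ BA]
2. C_y = -494/73  [B, A, C are collinear ∩ DC ⟂ BA]
   → C = (-21/73, -494/73)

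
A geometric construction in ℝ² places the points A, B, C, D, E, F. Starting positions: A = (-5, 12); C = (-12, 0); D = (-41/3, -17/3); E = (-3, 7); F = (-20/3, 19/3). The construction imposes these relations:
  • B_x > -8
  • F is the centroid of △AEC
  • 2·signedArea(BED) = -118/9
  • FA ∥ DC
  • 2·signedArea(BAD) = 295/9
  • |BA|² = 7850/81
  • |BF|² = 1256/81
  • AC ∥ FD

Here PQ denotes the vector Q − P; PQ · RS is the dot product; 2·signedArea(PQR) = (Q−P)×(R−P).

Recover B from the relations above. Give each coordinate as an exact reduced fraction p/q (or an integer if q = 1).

B = (-70/9, 23/9)

1. B_x = -70/9  [2·signedArea(BAD) = 295/9 ∩ 2·signedArea(BED) = -118/9]
2. B_y = 23/9  [2·signedArea(BAD) = 295/9 ∩ 2·signedArea(BED) = -118/9]
   → B = (-70/9, 23/9)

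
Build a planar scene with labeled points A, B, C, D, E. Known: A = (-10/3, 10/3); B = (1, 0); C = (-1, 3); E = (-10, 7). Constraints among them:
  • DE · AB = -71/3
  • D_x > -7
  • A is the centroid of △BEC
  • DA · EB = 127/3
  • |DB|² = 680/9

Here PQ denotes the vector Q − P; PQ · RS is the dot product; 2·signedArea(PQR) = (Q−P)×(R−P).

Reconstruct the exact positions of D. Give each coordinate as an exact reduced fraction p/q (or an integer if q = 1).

D = (-19/3, 14/3)

1. D_x = -19/3  [DE · AB = -71/3 ∩ DA · EB = 127/3]
2. D_y = 14/3  [DE · AB = -71/3 ∩ DA · EB = 127/3]
   → D = (-19/3, 14/3)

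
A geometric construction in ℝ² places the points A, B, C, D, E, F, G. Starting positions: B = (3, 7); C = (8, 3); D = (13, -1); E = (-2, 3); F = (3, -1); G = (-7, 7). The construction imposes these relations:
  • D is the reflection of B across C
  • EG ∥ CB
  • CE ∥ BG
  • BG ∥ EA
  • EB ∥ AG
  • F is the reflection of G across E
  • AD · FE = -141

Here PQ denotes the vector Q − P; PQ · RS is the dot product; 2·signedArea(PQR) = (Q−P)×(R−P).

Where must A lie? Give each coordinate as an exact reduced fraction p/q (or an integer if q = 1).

A = (-12, 3)

1. A_x = -12  [EB ∥ AG ∩ BG ∥ EA]
2. A_y = 3  [EB ∥ AG ∩ BG ∥ EA]
   → A = (-12, 3)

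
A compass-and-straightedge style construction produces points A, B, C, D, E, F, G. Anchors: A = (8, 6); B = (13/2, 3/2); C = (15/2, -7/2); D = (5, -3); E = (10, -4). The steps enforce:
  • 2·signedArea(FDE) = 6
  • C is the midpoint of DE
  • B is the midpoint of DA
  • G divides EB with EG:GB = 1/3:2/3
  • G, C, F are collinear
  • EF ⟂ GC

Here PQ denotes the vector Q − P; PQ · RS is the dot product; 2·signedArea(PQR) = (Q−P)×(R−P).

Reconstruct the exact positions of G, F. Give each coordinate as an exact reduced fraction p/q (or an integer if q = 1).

F = (17/2, -5/2)
G = (53/6, -13/6)

1. G_x = 53/6  [G divides EB with EG:GB = 1/3:2/3]
2. G_y = -13/6  [G divides EB with EG:GB = 1/3:2/3]
   → G = (53/6, -13/6)
3. F_x = 17/2  [G, C, F are collinear ∩ EF ⟂ GC]
4. F_y = -5/2  [G, C, F are collinear ∩ EF ⟂ GC]
   → F = (17/2, -5/2)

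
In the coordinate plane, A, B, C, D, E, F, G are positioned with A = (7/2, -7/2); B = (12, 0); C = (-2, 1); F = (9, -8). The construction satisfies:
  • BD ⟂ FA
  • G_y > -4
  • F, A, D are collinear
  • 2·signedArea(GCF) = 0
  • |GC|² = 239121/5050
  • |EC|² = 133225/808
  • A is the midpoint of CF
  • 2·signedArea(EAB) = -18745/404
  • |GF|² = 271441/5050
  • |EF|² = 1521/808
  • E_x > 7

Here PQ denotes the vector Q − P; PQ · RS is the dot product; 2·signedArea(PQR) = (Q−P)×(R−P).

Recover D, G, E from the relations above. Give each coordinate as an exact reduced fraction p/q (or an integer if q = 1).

D = (1389/202, -1265/202)
E = (3207/404, -2881/404)
G = (3359/1010, -3391/1010)

1. D_x = 1389/202  [F, A, D are collinear ∩ BD ⟂ FA]
2. D_y = -1265/202  [F, A, D are collinear ∩ BD ⟂ FA]
   → D = (1389/202, -1265/202)
3. G_x = 3359/1010  [line 9·x + 11·y + 7 = 0 ∩ |GF|² = 271441/5050]
4. G_y = -3391/1010  [line 9·x + 11·y + 7 = 0 ∩ |GF|² = 271441/5050]
   → G = (3359/1010, -3391/1010)
5. E_x = 3207/404  [line -7/2·x + 17/2·y + 35713/404 = 0 ∩ |EC|² = 133225/808]
6. E_y = -2881/404  [line -7/2·x + 17/2·y + 35713/404 = 0 ∩ |EC|² = 133225/808]
   → E = (3207/404, -2881/404)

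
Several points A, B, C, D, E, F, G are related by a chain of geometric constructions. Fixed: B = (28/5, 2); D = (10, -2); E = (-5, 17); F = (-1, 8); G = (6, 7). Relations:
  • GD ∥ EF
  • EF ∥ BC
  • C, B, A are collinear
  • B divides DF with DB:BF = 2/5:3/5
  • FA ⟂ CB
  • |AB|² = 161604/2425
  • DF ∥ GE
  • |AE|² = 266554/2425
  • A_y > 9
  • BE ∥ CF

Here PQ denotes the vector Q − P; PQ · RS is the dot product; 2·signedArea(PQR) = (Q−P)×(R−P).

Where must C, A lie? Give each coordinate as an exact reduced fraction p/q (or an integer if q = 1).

A = (1108/485, 4588/485)
C = (48/5, -7)

1. C_x = 48/5  [BE ∥ CF ∩ EF ∥ BC]
2. C_y = -7  [BE ∥ CF ∩ EF ∥ BC]
   → C = (48/5, -7)
3. A_x = 1108/485  [C, B, A are collinear ∩ FA ⟂ CB]
4. A_y = 4588/485  [C, B, A are collinear ∩ FA ⟂ CB]
   → A = (1108/485, 4588/485)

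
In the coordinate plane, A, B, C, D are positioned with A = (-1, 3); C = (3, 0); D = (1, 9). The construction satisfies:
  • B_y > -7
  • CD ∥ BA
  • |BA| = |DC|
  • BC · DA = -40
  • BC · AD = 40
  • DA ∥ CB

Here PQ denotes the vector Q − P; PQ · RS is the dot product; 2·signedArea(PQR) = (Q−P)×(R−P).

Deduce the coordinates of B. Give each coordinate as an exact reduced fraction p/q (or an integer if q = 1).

B = (1, -6)

1. B_x = 1  [CD ∥ BA ∩ DA ∥ CB]
2. B_y = -6  [CD ∥ BA ∩ DA ∥ CB]
   → B = (1, -6)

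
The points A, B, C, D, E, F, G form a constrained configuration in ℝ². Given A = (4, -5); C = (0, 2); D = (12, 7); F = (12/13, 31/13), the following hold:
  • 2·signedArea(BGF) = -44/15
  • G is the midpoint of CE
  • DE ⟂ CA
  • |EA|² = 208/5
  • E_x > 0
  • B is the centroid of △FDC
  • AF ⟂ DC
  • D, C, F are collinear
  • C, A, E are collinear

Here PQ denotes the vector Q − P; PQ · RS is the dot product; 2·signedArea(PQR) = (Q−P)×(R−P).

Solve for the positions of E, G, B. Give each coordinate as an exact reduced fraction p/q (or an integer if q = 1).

1. E_x = 4/5  [C, A, E are collinear ∩ DE ⟂ CA]
2. E_y = 3/5  [C, A, E are collinear ∩ DE ⟂ CA]
   → E = (4/5, 3/5)
3. G_x = 2/5  [G is the midpoint of CE]
4. G_y = 13/10  [G is the midpoint of CE]
   → G = (2/5, 13/10)
5. B_x = 56/13  [B is the centroid of △FDC]
6. B_y = 148/39  [B is the centroid of △FDC]
   → B = (56/13, 148/39)

B = (56/13, 148/39)
E = (4/5, 3/5)
G = (2/5, 13/10)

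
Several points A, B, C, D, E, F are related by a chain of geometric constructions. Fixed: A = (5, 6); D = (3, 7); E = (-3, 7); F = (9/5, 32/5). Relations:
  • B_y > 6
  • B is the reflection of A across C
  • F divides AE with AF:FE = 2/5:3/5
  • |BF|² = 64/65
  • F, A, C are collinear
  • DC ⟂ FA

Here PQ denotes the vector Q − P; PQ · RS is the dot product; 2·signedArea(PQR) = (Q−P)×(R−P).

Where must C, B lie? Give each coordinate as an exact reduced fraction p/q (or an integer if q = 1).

1. C_x = 189/65  [F, A, C are collinear ∩ DC ⟂ FA]
2. C_y = 407/65  [F, A, C are collinear ∩ DC ⟂ FA]
   → C = (189/65, 407/65)
3. B_x = 53/65  [B is the reflection of A across C]
4. B_y = 424/65  [B is the reflection of A across C]
   → B = (53/65, 424/65)

B = (53/65, 424/65)
C = (189/65, 407/65)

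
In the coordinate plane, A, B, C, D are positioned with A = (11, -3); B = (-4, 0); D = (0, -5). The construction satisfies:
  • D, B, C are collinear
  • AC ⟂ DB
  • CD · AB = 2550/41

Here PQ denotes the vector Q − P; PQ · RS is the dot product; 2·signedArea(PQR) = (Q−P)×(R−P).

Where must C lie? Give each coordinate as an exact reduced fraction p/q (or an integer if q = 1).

C = (136/41, -375/41)

1. C_x = 136/41  [D, B, C are collinear ∩ AC ⟂ DB]
2. C_y = -375/41  [D, B, C are collinear ∩ AC ⟂ DB]
   → C = (136/41, -375/41)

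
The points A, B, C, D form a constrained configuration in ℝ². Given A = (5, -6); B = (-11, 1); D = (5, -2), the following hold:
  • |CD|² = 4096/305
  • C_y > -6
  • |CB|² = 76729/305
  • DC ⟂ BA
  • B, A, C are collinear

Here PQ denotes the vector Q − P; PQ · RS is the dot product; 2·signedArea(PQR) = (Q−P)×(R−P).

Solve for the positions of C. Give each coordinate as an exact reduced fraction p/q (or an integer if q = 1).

1. C_x = 1077/305  [B, A, C are collinear ∩ DC ⟂ BA]
2. C_y = -1634/305  [B, A, C are collinear ∩ DC ⟂ BA]
   → C = (1077/305, -1634/305)

C = (1077/305, -1634/305)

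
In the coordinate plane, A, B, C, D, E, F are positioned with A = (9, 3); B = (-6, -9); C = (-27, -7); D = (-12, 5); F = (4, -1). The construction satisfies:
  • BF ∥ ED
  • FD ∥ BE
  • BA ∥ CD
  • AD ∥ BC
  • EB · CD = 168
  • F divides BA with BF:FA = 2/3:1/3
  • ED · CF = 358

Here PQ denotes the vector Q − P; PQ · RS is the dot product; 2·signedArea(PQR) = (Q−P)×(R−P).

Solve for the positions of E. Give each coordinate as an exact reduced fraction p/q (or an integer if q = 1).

1. E_x = -22  [BF ∥ ED ∩ FD ∥ BE]
2. E_y = -3  [BF ∥ ED ∩ FD ∥ BE]
   → E = (-22, -3)

E = (-22, -3)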